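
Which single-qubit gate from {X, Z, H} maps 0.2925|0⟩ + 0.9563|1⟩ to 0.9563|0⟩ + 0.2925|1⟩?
X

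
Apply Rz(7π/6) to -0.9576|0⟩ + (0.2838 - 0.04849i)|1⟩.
(0.2478 + 0.925i)|0⟩ + (-0.02662 + 0.2867i)|1⟩

Rz(7π/6) = [[e^(−iθ/2), 0], [0, e^(iθ/2)]] with e^(±iθ/2) = cos(θ/2) ± i·sin(θ/2); θ = 7π/6, cos(θ/2) ≈ -0.258819, sin(θ/2) ≈ 0.965926.
With a = amp(|0⟩) = -0.9576 and b = amp(|1⟩) = (0.2838 - 0.04849i):
new amp(|0⟩) = (-0.258819 - 0.965926i)·a = (0.2478 + 0.925i)
new amp(|1⟩) = (-0.258819 + 0.965926i)·b = (-0.02662 + 0.2867i)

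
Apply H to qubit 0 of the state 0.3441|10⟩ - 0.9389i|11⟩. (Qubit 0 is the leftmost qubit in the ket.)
0.2433|00⟩ - 0.6639i|01⟩ - 0.2433|10⟩ + 0.6639i|11⟩

H on qubit 0 mixes each pair of kets that differ only in qubit 0: amplitudes (a, b) of (|…0…⟩, |…1…⟩) become ((a + b)/√2, (a − b)/√2). Kets absent from the input have amplitude 0.
(|00⟩, |10⟩): (a, b) = (0, 0.3441) → (0.2433, -0.2433)
(|01⟩, |11⟩): (a, b) = (0, -0.9389i) → (-0.6639i, 0.6639i)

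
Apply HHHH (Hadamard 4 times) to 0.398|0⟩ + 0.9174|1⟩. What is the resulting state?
0.398|0⟩ + 0.9174|1⟩

H² = I, so an even number of Hadamards cancels: H^4 = I and the state is unchanged.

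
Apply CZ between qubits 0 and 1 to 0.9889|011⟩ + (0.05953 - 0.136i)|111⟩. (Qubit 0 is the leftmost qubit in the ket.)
0.9889|011⟩ + (-0.05953 + 0.136i)|111⟩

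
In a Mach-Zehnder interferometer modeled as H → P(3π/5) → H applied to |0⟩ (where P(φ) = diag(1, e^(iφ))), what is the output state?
(0.3455 + 0.4755i)|0⟩ + (0.6545 - 0.4755i)|1⟩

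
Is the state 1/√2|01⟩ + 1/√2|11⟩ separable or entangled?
Separable

Writing the state as a|00⟩ + b|01⟩ + c|10⟩ + d|11⟩, it is a product state iff ad − bc = 0.
Here (a, b, c, d) = (0, 1/√2, 0, 1/√2): ad − bc = (0)(1/√2) − (1/√2)(0) = 0, so the state is separable.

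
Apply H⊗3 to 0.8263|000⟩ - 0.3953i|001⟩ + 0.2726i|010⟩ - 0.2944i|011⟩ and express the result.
(0.2921 - 0.1475i)|000⟩ + (0.2921 + 0.3402i)|001⟩ + (0.2921 - 0.1321i)|010⟩ + (0.2921 - 0.06071i)|011⟩ + (0.2921 - 0.1475i)|100⟩ + (0.2921 + 0.3402i)|101⟩ + (0.2921 - 0.1321i)|110⟩ + (0.2921 - 0.06071i)|111⟩

H⊗3 gives amp(|y⟩) = (1/2√2) Σ_x (−1)^(x·y) amp(|x⟩), where x·y is the number of positions in which both x and y have a 1.
|000⟩: (0.8263 - 0.3953i + 0.2726i - 0.2944i)/(2√2) = (0.2921 - 0.1475i)
|001⟩: (0.8263 + 0.3953i + 0.2726i + 0.2944i)/(2√2) = (0.2921 + 0.3402i)
|010⟩: (0.8263 - 0.3953i - 0.2726i + 0.2944i)/(2√2) = (0.2921 - 0.1321i)
|011⟩: (0.8263 + 0.3953i - 0.2726i - 0.2944i)/(2√2) = (0.2921 - 0.06071i)
|100⟩: (0.8263 - 0.3953i + 0.2726i - 0.2944i)/(2√2) = (0.2921 - 0.1475i)
|101⟩: (0.8263 + 0.3953i + 0.2726i + 0.2944i)/(2√2) = (0.2921 + 0.3402i)
|110⟩: (0.8263 - 0.3953i - 0.2726i + 0.2944i)/(2√2) = (0.2921 - 0.1321i)
|111⟩: (0.8263 + 0.3953i - 0.2726i - 0.2944i)/(2√2) = (0.2921 - 0.06071i)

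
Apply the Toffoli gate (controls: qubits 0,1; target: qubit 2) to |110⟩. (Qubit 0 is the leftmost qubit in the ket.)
|111⟩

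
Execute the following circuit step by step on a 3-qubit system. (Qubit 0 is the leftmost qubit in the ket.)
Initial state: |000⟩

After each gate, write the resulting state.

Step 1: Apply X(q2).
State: |001⟩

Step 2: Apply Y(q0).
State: i|101⟩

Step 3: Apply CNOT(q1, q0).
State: i|101⟩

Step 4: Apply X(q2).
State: i|100⟩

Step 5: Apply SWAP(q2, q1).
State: i|100⟩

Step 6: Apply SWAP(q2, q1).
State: i|100⟩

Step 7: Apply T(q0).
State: (-1/√2 + (1/√2)i)|100⟩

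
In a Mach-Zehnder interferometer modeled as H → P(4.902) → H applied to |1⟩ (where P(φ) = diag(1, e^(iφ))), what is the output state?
(0.4058 + 0.491i)|0⟩ + (0.5942 - 0.491i)|1⟩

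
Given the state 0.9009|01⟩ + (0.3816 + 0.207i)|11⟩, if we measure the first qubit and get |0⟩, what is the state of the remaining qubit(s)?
|1⟩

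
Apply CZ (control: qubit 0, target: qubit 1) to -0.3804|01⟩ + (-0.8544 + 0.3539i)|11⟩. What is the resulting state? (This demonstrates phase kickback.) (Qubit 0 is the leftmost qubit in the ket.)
-0.3804|01⟩ + (0.8544 - 0.3539i)|11⟩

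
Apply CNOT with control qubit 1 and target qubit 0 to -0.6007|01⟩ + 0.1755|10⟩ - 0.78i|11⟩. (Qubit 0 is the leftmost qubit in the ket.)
-0.78i|01⟩ + 0.1755|10⟩ - 0.6007|11⟩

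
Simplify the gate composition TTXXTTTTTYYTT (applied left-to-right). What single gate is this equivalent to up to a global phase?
T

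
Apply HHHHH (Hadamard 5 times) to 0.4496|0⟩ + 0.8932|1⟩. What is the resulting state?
0.9495|0⟩ - 0.3137|1⟩

H² = I, so H^5 = H: a single Hadamard. With (a, b) = (0.4496, 0.8932), H gives ((a + b)/√2, (a − b)/√2) = (0.9495, -0.3137).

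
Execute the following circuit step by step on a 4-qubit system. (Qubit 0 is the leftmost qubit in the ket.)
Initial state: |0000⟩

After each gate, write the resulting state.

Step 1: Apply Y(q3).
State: i|0001⟩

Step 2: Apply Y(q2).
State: -|0011⟩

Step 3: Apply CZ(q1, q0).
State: -|0011⟩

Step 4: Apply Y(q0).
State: -i|1011⟩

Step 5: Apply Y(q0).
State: -|0011⟩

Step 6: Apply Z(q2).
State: |0011⟩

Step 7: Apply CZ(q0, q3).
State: |0011⟩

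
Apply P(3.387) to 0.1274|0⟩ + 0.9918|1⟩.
0.1274|0⟩ + (-0.9621 - 0.241i)|1⟩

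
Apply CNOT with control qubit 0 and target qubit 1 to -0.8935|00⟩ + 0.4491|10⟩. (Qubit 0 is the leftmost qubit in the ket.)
-0.8935|00⟩ + 0.4491|11⟩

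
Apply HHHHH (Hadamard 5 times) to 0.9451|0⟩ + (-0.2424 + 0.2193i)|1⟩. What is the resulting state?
(0.4969 + 0.1551i)|0⟩ + (0.8397 - 0.1551i)|1⟩

H² = I, so H^5 = H: a single Hadamard. With (a, b) = (0.9451, (-0.2424 + 0.2193i)), H gives ((a + b)/√2, (a − b)/√2) = ((0.4969 + 0.1551i), (0.8397 - 0.1551i)).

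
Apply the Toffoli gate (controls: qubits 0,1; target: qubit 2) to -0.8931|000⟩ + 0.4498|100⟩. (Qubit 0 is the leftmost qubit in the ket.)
-0.8931|000⟩ + 0.4498|100⟩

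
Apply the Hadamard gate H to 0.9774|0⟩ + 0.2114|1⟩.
0.8406|0⟩ + 0.5416|1⟩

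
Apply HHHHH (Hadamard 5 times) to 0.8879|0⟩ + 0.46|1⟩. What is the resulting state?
0.9531|0⟩ + 0.3026|1⟩

H² = I, so H^5 = H: a single Hadamard. With (a, b) = (0.8879, 0.46), H gives ((a + b)/√2, (a − b)/√2) = (0.9531, 0.3026).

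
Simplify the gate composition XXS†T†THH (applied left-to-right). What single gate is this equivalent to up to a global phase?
S†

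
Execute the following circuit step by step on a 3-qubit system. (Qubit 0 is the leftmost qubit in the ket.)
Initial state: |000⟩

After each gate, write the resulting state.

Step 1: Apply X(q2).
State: |001⟩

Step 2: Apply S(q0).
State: |001⟩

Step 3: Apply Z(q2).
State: -|001⟩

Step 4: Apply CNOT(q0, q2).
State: -|001⟩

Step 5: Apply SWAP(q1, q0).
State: -|001⟩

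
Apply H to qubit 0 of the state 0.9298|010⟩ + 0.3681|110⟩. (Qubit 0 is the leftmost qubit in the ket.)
0.9178|010⟩ + 0.3972|110⟩

H on qubit 0 mixes each pair of kets that differ only in qubit 0: amplitudes (a, b) of (|…0…⟩, |…1…⟩) become ((a + b)/√2, (a − b)/√2). Kets absent from the input have amplitude 0.
(|010⟩, |110⟩): (a, b) = (0.9298, 0.3681) → (0.9178, 0.3972)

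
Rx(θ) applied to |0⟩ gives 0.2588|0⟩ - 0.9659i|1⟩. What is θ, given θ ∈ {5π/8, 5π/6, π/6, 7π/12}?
5π/6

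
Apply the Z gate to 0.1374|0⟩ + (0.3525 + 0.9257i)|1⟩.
0.1374|0⟩ + (-0.3525 - 0.9257i)|1⟩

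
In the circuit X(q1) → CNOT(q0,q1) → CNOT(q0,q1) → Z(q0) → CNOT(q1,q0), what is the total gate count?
5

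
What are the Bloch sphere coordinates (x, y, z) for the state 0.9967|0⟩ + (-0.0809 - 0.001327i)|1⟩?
(-0.1613, -0.002645, 0.9869)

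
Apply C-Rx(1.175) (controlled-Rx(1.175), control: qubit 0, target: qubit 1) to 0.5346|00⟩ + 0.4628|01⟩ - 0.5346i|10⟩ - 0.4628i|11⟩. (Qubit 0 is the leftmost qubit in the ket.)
0.5346|00⟩ + 0.4628|01⟩ + (-0.2565 - 0.445i)|10⟩ + (-0.2963 - 0.3852i)|11⟩

C-Rx(1.175) leaves the control-|0⟩ kets |00⟩, |01⟩ unchanged and applies Rx(1.175) to qubit 1 on the control-|1⟩ pair (|10⟩, |11⟩).
Rx(1.175) = [[cos(θ/2), −i·sin(θ/2)], [−i·sin(θ/2), cos(θ/2)]]; θ = 1.175, cos(θ/2) ≈ 0.832329, sin(θ/2) ≈ 0.554282.
With a = amp(|10⟩) = -0.5346i and b = amp(|11⟩) = -0.4628i:
new amp(|10⟩) = (0.832329)·a + (-0.554282i)·b = (-0.2565 - 0.445i)
new amp(|11⟩) = (-0.554282i)·a + (0.832329)·b = (-0.2963 - 0.3852i)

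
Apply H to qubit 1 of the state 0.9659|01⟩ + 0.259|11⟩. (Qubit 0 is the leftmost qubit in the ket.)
0.683|00⟩ - 0.683|01⟩ + 0.1831|10⟩ - 0.1831|11⟩

H on qubit 1 mixes each pair of kets that differ only in qubit 1: amplitudes (a, b) of (|…0…⟩, |…1…⟩) become ((a + b)/√2, (a − b)/√2). Kets absent from the input have amplitude 0.
(|00⟩, |01⟩): (a, b) = (0, 0.9659) → (0.683, -0.683)
(|10⟩, |11⟩): (a, b) = (0, 0.259) → (0.1831, -0.1831)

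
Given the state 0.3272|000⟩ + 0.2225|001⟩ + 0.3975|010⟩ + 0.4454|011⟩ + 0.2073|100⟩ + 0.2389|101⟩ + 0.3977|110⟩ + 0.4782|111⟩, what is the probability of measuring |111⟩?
0.2287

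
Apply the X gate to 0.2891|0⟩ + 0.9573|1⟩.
0.9573|0⟩ + 0.2891|1⟩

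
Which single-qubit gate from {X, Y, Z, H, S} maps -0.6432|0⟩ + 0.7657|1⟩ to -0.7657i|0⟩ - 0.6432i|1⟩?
Y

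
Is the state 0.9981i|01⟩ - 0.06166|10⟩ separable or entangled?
Entangled

Writing the state as a|00⟩ + b|01⟩ + c|10⟩ + d|11⟩, it is a product state iff ad − bc = 0.
Here (a, b, c, d) = (0, 0.9981i, -0.06166, 0): ad − bc = (0)(0) − (0.9981i)(-0.06166) = 0.06154i ≠ 0, so the state is entangled.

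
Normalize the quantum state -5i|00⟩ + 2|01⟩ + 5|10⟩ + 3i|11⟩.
-0.6299i|00⟩ + 0.252|01⟩ + 0.6299|10⟩ + (1/√7)i|11⟩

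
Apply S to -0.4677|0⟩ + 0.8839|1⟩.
-0.4677|0⟩ + 0.8839i|1⟩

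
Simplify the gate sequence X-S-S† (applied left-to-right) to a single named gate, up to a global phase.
X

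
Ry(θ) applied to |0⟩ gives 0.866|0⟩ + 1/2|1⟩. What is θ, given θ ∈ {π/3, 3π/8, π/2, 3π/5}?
π/3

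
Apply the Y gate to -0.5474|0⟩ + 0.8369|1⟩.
-0.8369i|0⟩ - 0.5474i|1⟩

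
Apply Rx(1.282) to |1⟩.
-0.598i|0⟩ + 0.8015|1⟩

Rx(1.282) = [[cos(θ/2), −i·sin(θ/2)], [−i·sin(θ/2), cos(θ/2)]]; θ = 1.282, cos(θ/2) ≈ 0.801498, sin(θ/2) ≈ 0.597997.
With a = amp(|0⟩) = 0 and b = amp(|1⟩) = 1:
new amp(|0⟩) = (0.801498)·a + (-0.597997i)·b = -0.598i
new amp(|1⟩) = (-0.597997i)·a + (0.801498)·b = 0.8015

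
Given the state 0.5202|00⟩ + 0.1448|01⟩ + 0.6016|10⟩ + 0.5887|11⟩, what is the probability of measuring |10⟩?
0.3619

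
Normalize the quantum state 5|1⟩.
|1⟩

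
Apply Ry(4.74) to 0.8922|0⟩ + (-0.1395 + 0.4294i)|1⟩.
(-0.5423 - 0.2994i)|0⟩ + (0.7221 - 0.3078i)|1⟩

Ry(4.74) = [[cos(θ/2), −sin(θ/2)], [sin(θ/2), cos(θ/2)]]; θ = 4.74, cos(θ/2) ≈ -0.716801, sin(θ/2) ≈ 0.697278.
With a = amp(|0⟩) = 0.8922 and b = amp(|1⟩) = (-0.1395 + 0.4294i):
new amp(|0⟩) = (-0.716801)·a + (-0.697278)·b = (-0.5423 - 0.2994i)
new amp(|1⟩) = (0.697278)·a + (-0.716801)·b = (0.7221 - 0.3078i)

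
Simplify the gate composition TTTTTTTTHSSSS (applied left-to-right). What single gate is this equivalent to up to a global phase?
H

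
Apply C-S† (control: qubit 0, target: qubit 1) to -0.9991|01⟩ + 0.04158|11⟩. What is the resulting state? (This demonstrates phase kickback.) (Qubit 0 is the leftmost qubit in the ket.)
-0.9991|01⟩ - 0.04158i|11⟩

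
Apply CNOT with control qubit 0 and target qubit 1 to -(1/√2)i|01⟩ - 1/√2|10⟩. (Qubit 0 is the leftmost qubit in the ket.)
-(1/√2)i|01⟩ - 1/√2|11⟩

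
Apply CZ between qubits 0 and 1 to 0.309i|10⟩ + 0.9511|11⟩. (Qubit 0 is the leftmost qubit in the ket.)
0.309i|10⟩ - 0.9511|11⟩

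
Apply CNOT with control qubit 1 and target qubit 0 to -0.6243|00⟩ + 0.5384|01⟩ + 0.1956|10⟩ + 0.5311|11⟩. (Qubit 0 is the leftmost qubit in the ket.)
-0.6243|00⟩ + 0.5311|01⟩ + 0.1956|10⟩ + 0.5384|11⟩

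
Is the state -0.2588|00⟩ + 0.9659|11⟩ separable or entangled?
Entangled

Writing the state as a|00⟩ + b|01⟩ + c|10⟩ + d|11⟩, it is a product state iff ad − bc = 0.
Here (a, b, c, d) = (-0.2588, 0, 0, 0.9659): ad − bc = (-0.2588)(0.9659) − (0)(0) = -0.25 ≠ 0, so the state is entangled.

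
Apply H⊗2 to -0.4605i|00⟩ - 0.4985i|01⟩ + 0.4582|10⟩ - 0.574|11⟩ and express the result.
(-0.0579 - 0.4795i)|00⟩ + (0.5161 + 0.019i)|01⟩ + (0.0579 - 0.4795i)|10⟩ + (-0.5161 + 0.019i)|11⟩

H⊗2 gives amp(|y⟩) = (1/2) Σ_x (−1)^(x·y) amp(|x⟩), where x·y is the number of positions in which both x and y have a 1.
|00⟩: (-0.4605i - 0.4985i + 0.4582 - 0.574)/2 = (-0.0579 - 0.4795i)
|01⟩: (-0.4605i + 0.4985i + 0.4582 + 0.574)/2 = (0.5161 + 0.019i)
|10⟩: (-0.4605i - 0.4985i - 0.4582 + 0.574)/2 = (0.0579 - 0.4795i)
|11⟩: (-0.4605i + 0.4985i - 0.4582 - 0.574)/2 = (-0.5161 + 0.019i)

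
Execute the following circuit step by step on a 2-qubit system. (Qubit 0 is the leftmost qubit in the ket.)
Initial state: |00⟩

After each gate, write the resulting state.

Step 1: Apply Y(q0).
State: i|10⟩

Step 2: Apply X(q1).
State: i|11⟩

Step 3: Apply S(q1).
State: -|11⟩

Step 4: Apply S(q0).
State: -i|11⟩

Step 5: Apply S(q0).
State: |11⟩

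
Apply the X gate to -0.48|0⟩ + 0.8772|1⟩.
0.8772|0⟩ - 0.48|1⟩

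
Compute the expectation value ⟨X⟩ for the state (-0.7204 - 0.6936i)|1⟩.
0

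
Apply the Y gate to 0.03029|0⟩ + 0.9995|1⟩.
-0.9995i|0⟩ + 0.03029i|1⟩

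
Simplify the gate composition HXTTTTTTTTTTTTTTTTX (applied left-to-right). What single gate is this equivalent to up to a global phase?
H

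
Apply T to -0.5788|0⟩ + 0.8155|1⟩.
-0.5788|0⟩ + (0.5766 + 0.5766i)|1⟩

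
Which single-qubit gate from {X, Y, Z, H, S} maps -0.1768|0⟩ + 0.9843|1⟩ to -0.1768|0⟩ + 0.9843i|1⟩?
S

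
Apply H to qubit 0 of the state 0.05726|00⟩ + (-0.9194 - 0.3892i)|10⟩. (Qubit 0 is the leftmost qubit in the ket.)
(-0.6096 - 0.2752i)|00⟩ + (0.6906 + 0.2752i)|10⟩

H on qubit 0 mixes each pair of kets that differ only in qubit 0: amplitudes (a, b) of (|…0…⟩, |…1…⟩) become ((a + b)/√2, (a − b)/√2). Kets absent from the input have amplitude 0.
(|00⟩, |10⟩): (a, b) = (0.05726, (-0.9194 - 0.3892i)) → ((-0.6096 - 0.2752i), (0.6906 + 0.2752i))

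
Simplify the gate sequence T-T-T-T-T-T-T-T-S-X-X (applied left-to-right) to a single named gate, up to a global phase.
S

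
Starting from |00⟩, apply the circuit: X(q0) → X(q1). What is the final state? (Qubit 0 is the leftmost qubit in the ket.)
|11⟩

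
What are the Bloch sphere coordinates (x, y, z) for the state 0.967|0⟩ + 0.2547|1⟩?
(0.4926, 0, 0.8702)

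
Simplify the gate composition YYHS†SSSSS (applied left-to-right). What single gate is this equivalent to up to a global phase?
H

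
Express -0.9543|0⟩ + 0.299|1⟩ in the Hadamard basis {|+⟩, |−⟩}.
-0.4634|+⟩ - 0.8862|−⟩

With |ψ⟩ = α|0⟩ + β|1⟩, the Hadamard-basis coefficients are ⟨+|ψ⟩ = (α + β)/√2 and ⟨−|ψ⟩ = (α − β)/√2.
Here α = -0.9543, β = 0.299: (α + β)/√2 = -0.4634, (α − β)/√2 = -0.8862.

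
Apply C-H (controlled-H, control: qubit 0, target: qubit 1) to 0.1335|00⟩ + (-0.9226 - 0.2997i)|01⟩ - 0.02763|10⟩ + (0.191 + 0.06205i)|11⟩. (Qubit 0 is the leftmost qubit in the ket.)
0.1335|00⟩ + (-0.9226 - 0.2997i)|01⟩ + (0.1155 + 0.04388i)|10⟩ + (-0.1546 - 0.04388i)|11⟩

C-H leaves the control-|0⟩ kets |00⟩, |01⟩ unchanged and applies H to qubit 1 on the control-|1⟩ pair (|10⟩, |11⟩).
H = [[1/√2, 1/√2], [1/√2, -1/√2]].
With a = amp(|10⟩) = -0.02763 and b = amp(|11⟩) = (0.191 + 0.06205i):
new amp(|10⟩) = (1/√2)·a + (1/√2)·b = (0.1155 + 0.04388i)
new amp(|11⟩) = (1/√2)·a + (-1/√2)·b = (-0.1546 - 0.04388i)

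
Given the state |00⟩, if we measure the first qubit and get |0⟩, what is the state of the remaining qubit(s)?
|0⟩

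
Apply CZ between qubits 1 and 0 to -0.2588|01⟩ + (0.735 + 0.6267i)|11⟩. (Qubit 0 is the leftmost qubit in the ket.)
-0.2588|01⟩ + (-0.735 - 0.6267i)|11⟩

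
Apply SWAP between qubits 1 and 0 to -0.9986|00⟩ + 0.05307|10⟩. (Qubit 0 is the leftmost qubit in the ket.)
-0.9986|00⟩ + 0.05307|01⟩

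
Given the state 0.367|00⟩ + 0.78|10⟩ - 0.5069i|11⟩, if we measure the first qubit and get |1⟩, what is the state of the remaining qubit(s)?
0.8385|0⟩ - 0.5449i|1⟩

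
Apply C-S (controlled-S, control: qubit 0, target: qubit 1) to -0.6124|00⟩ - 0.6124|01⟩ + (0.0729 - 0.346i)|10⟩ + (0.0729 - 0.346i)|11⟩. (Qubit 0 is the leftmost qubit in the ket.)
-0.6124|00⟩ - 0.6124|01⟩ + (0.0729 - 0.346i)|10⟩ + (0.346 + 0.0729i)|11⟩

C-S leaves the control-|0⟩ kets |00⟩, |01⟩ unchanged and applies S to qubit 1 on the control-|1⟩ pair (|10⟩, |11⟩).
S = [[1, 0], [0, i]].
With a = amp(|10⟩) = (0.0729 - 0.346i) and b = amp(|11⟩) = (0.0729 - 0.346i):
new amp(|10⟩) = (1)·a = (0.0729 - 0.346i)
new amp(|11⟩) = (i)·b = (0.346 + 0.0729i)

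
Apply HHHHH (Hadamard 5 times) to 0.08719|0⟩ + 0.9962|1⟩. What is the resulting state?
0.7661|0⟩ - 0.6428|1⟩

H² = I, so H^5 = H: a single Hadamard. With (a, b) = (0.08719, 0.9962), H gives ((a + b)/√2, (a − b)/√2) = (0.7661, -0.6428).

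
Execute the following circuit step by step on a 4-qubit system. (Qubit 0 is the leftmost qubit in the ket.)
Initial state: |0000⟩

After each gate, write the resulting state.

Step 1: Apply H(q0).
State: 1/√2|0000⟩ + 1/√2|1000⟩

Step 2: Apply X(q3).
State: 1/√2|0001⟩ + 1/√2|1001⟩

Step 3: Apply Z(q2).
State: 1/√2|0001⟩ + 1/√2|1001⟩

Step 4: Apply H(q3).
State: 1/2|0000⟩ - 1/2|0001⟩ + 1/2|1000⟩ - 1/2|1001⟩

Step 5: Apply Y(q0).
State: -(1/2)i|0000⟩ + (1/2)i|0001⟩ + (1/2)i|1000⟩ - (1/2)i|1001⟩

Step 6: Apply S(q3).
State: -(1/2)i|0000⟩ - 1/2|0001⟩ + (1/2)i|1000⟩ + 1/2|1001⟩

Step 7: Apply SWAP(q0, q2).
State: -(1/2)i|0000⟩ - 1/2|0001⟩ + (1/2)i|0010⟩ + 1/2|0011⟩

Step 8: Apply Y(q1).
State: 1/2|0100⟩ - (1/2)i|0101⟩ - 1/2|0110⟩ + (1/2)i|0111⟩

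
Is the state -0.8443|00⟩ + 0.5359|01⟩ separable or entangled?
Separable

Writing the state as a|00⟩ + b|01⟩ + c|10⟩ + d|11⟩, it is a product state iff ad − bc = 0.
Here (a, b, c, d) = (-0.8443, 0.5359, 0, 0): ad − bc = (-0.8443)(0) − (0.5359)(0) = 0, so the state is separable.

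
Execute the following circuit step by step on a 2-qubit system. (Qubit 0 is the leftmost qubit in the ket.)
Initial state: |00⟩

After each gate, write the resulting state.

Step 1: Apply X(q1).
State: |01⟩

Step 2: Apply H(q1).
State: 1/√2|00⟩ - 1/√2|01⟩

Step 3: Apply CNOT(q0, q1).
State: 1/√2|00⟩ - 1/√2|01⟩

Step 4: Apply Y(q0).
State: (1/√2)i|10⟩ - (1/√2)i|11⟩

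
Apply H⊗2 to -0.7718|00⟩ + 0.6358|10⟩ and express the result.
-0.068|00⟩ - 0.068|01⟩ - 0.7038|10⟩ - 0.7038|11⟩

H⊗2 gives amp(|y⟩) = (1/2) Σ_x (−1)^(x·y) amp(|x⟩), where x·y is the number of positions in which both x and y have a 1.
|00⟩: (-0.7718 + 0.6358)/2 = -0.068
|01⟩: (-0.7718 + 0.6358)/2 = -0.068
|10⟩: (-0.7718 - 0.6358)/2 = -0.7038
|11⟩: (-0.7718 - 0.6358)/2 = -0.7038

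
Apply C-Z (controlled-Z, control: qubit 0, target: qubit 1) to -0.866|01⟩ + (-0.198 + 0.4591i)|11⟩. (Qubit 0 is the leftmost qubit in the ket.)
-0.866|01⟩ + (0.198 - 0.4591i)|11⟩

C-Z leaves the control-|0⟩ kets |00⟩, |01⟩ unchanged and applies Z to qubit 1 on the control-|1⟩ pair (|10⟩, |11⟩).
Z = [[1, 0], [0, -1]].
With a = amp(|10⟩) = 0 and b = amp(|11⟩) = (-0.198 + 0.4591i):
new amp(|10⟩) = (1)·a = 0
new amp(|11⟩) = (-1)·b = (0.198 - 0.4591i)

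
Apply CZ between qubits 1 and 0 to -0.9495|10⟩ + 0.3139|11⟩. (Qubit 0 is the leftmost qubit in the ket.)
-0.9495|10⟩ - 0.3139|11⟩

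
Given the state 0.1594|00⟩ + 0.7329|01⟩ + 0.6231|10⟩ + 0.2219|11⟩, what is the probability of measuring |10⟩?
0.3883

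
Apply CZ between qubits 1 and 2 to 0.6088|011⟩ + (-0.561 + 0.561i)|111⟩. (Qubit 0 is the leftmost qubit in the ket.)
-0.6088|011⟩ + (0.561 - 0.561i)|111⟩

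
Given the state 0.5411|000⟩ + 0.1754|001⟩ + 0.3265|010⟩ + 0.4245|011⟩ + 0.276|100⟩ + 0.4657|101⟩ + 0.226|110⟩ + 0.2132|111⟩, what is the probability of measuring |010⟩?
0.1066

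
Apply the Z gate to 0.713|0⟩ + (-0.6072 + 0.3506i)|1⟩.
0.713|0⟩ + (0.6072 - 0.3506i)|1⟩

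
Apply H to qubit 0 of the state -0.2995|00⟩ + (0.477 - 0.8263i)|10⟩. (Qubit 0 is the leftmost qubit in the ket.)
(0.1255 - 0.5843i)|00⟩ + (-0.5491 + 0.5843i)|10⟩

H on qubit 0 mixes each pair of kets that differ only in qubit 0: amplitudes (a, b) of (|…0…⟩, |…1…⟩) become ((a + b)/√2, (a − b)/√2). Kets absent from the input have amplitude 0.
(|00⟩, |10⟩): (a, b) = (-0.2995, (0.477 - 0.8263i)) → ((0.1255 - 0.5843i), (-0.5491 + 0.5843i))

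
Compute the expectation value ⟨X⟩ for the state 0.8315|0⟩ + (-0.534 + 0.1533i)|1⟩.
-0.888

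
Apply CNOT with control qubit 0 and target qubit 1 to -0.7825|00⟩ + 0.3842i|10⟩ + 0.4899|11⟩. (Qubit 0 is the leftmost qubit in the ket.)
-0.7825|00⟩ + 0.4899|10⟩ + 0.3842i|11⟩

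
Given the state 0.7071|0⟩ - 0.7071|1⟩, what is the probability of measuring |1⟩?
0.5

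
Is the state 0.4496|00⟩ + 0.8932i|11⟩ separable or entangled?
Entangled

Writing the state as a|00⟩ + b|01⟩ + c|10⟩ + d|11⟩, it is a product state iff ad − bc = 0.
Here (a, b, c, d) = (0.4496, 0, 0, 0.8932i): ad − bc = (0.4496)(0.8932i) − (0)(0) = 0.4016i ≠ 0, so the state is entangled.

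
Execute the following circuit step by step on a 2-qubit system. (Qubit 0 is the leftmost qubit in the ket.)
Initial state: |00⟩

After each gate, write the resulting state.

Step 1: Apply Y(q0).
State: i|10⟩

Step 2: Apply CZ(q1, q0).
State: i|10⟩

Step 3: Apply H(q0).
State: (1/√2)i|00⟩ - (1/√2)i|10⟩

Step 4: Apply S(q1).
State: (1/√2)i|00⟩ - (1/√2)i|10⟩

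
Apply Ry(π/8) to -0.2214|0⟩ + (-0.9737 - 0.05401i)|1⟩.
(-0.02719 + 0.01054i)|0⟩ + (-0.9982 - 0.05297i)|1⟩

Ry(π/8) = [[cos(θ/2), −sin(θ/2)], [sin(θ/2), cos(θ/2)]]; θ = π/8, cos(θ/2) ≈ 0.980785, sin(θ/2) ≈ 0.19509.
With a = amp(|0⟩) = -0.2214 and b = amp(|1⟩) = (-0.9737 - 0.05401i):
new amp(|0⟩) = (0.980785)·a + (-0.19509)·b = (-0.02719 + 0.01054i)
new amp(|1⟩) = (0.19509)·a + (0.980785)·b = (-0.9982 - 0.05297i)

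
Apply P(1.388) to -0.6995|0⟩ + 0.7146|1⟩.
-0.6995|0⟩ + (0.1299 + 0.7027i)|1⟩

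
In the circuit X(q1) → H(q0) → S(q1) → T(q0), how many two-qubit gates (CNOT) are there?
0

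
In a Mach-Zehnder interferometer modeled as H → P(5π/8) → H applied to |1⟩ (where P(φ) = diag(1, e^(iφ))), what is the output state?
(0.6913 - 0.4619i)|0⟩ + (0.3087 + 0.4619i)|1⟩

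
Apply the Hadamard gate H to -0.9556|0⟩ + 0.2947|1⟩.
-0.4673|0⟩ - 0.8841|1⟩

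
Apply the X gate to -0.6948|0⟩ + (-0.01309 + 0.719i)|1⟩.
(-0.01309 + 0.719i)|0⟩ - 0.6948|1⟩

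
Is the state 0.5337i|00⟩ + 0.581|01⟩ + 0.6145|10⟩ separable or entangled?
Entangled

Writing the state as a|00⟩ + b|01⟩ + c|10⟩ + d|11⟩, it is a product state iff ad − bc = 0.
Here (a, b, c, d) = (0.5337i, 0.581, 0.6145, 0): ad − bc = (0.5337i)(0) − (0.581)(0.6145) = -0.357 ≠ 0, so the state is entangled.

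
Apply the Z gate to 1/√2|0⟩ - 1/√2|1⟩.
1/√2|0⟩ + 1/√2|1⟩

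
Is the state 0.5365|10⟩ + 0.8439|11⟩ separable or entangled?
Separable

Writing the state as a|00⟩ + b|01⟩ + c|10⟩ + d|11⟩, it is a product state iff ad − bc = 0.
Here (a, b, c, d) = (0, 0, 0.5365, 0.8439): ad − bc = (0)(0.8439) − (0)(0.5365) = 0, so the state is separable.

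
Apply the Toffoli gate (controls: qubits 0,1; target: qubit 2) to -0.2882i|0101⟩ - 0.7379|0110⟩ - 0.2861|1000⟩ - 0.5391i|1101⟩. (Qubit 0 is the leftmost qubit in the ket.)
-0.2882i|0101⟩ - 0.7379|0110⟩ - 0.2861|1000⟩ - 0.5391i|1111⟩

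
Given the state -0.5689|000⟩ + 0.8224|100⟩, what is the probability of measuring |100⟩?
0.6763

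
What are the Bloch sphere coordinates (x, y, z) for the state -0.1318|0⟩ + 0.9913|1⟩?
(-0.2613, 0, -0.9653)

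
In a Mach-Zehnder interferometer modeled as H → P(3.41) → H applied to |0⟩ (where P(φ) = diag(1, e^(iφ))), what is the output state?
(0.0179 - 0.1326i)|0⟩ + (0.9821 + 0.1326i)|1⟩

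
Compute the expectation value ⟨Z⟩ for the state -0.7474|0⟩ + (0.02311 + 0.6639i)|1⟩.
0.1173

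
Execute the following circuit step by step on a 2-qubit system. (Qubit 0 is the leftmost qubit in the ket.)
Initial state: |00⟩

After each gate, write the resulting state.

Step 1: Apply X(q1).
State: |01⟩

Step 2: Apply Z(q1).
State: -|01⟩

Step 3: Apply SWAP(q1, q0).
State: -|10⟩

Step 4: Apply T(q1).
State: -|10⟩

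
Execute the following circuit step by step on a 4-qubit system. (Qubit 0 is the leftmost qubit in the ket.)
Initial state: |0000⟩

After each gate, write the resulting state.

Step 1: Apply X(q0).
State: |1000⟩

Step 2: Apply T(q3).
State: |1000⟩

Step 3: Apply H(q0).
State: 1/√2|0000⟩ - 1/√2|1000⟩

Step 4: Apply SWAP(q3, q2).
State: 1/√2|0000⟩ - 1/√2|1000⟩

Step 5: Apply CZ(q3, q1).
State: 1/√2|0000⟩ - 1/√2|1000⟩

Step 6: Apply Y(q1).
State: (1/√2)i|0100⟩ - (1/√2)i|1100⟩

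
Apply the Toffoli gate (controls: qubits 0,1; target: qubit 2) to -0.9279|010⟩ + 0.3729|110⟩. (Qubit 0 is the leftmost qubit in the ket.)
-0.9279|010⟩ + 0.3729|111⟩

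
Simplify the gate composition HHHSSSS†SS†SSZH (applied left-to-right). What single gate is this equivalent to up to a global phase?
X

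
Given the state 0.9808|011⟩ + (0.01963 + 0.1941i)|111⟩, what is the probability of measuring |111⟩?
0.03806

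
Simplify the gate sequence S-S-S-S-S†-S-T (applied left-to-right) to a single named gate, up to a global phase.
T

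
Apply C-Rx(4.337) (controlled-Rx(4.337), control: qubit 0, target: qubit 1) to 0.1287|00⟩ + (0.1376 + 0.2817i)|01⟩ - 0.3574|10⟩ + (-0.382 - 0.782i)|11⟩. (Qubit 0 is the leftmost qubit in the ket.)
0.1287|00⟩ + (0.1376 + 0.2817i)|01⟩ + (-0.4453 + 0.3158i)|10⟩ + (0.215 + 0.7355i)|11⟩

C-Rx(4.337) leaves the control-|0⟩ kets |00⟩, |01⟩ unchanged and applies Rx(4.337) to qubit 1 on the control-|1⟩ pair (|10⟩, |11⟩).
Rx(4.337) = [[cos(θ/2), −i·sin(θ/2)], [−i·sin(θ/2), cos(θ/2)]]; θ = 4.337, cos(θ/2) ≈ -0.562746, sin(θ/2) ≈ 0.82663.
With a = amp(|10⟩) = -0.3574 and b = amp(|11⟩) = (-0.382 - 0.782i):
new amp(|10⟩) = (-0.562746)·a + (-0.82663i)·b = (-0.4453 + 0.3158i)
new amp(|11⟩) = (-0.82663i)·a + (-0.562746)·b = (0.215 + 0.7355i)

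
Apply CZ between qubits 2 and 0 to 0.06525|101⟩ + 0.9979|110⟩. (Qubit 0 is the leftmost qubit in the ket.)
-0.06525|101⟩ + 0.9979|110⟩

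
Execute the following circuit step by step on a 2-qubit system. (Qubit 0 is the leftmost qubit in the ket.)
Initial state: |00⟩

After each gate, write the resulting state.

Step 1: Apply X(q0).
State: |10⟩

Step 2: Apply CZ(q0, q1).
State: |10⟩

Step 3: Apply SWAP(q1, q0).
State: |01⟩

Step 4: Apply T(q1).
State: (1/√2 + (1/√2)i)|01⟩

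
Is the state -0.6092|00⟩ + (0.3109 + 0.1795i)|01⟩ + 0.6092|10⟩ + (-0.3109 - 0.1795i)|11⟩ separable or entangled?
Separable

Writing the state as a|00⟩ + b|01⟩ + c|10⟩ + d|11⟩, it is a product state iff ad − bc = 0.
Here (a, b, c, d) = (-0.6092, (0.3109 + 0.1795i), 0.6092, (-0.3109 - 0.1795i)): ad − bc = (-0.6092)(-0.3109 - 0.1795i) − (0.3109 + 0.1795i)(0.6092) = 0, so the state is separable.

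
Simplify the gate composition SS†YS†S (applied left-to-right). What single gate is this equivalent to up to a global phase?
Y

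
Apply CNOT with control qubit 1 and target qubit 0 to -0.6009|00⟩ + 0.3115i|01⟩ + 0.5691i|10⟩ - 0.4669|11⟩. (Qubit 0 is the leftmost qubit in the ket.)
-0.6009|00⟩ - 0.4669|01⟩ + 0.5691i|10⟩ + 0.3115i|11⟩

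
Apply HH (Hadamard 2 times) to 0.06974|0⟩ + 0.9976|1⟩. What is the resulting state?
0.06974|0⟩ + 0.9976|1⟩

H² = I, so an even number of Hadamards cancels: H^2 = I and the state is unchanged.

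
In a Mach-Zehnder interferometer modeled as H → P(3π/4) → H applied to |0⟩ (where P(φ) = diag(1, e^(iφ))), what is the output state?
(0.1464 + (1/√8)i)|0⟩ + (0.8536 - (1/√8)i)|1⟩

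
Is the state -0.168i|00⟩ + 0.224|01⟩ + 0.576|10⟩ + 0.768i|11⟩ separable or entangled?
Separable

Writing the state as a|00⟩ + b|01⟩ + c|10⟩ + d|11⟩, it is a product state iff ad − bc = 0.
Here (a, b, c, d) = (-0.168i, 0.224, 0.576, 0.768i): ad − bc = (-0.168i)(0.768i) − (0.224)(0.576) = 0, so the state is separable.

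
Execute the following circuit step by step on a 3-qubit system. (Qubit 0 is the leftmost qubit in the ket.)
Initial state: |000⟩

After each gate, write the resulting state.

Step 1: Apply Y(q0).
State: i|100⟩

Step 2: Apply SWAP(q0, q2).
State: i|001⟩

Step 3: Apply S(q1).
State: i|001⟩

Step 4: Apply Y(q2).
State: |000⟩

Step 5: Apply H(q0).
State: 1/√2|000⟩ + 1/√2|100⟩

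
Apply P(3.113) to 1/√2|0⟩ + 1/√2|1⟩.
1/√2|0⟩ + (-0.7068 + 0.02022i)|1⟩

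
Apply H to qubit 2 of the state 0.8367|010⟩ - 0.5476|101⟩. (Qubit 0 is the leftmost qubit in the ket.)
0.5916|010⟩ + 0.5916|011⟩ - 0.3872|100⟩ + 0.3872|101⟩

H on qubit 2 mixes each pair of kets that differ only in qubit 2: amplitudes (a, b) of (|…0…⟩, |…1…⟩) become ((a + b)/√2, (a − b)/√2). Kets absent from the input have amplitude 0.
(|010⟩, |011⟩): (a, b) = (0.8367, 0) → (0.5916, 0.5916)
(|100⟩, |101⟩): (a, b) = (0, -0.5476) → (-0.3872, 0.3872)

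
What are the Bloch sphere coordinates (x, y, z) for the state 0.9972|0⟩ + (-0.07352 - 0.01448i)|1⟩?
(-0.1466, -0.02888, 0.9888)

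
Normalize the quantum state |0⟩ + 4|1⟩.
0.2425|0⟩ + 0.9701|1⟩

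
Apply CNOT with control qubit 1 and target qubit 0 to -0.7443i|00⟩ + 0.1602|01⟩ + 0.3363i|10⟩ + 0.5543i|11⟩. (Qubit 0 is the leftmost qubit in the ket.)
-0.7443i|00⟩ + 0.5543i|01⟩ + 0.3363i|10⟩ + 0.1602|11⟩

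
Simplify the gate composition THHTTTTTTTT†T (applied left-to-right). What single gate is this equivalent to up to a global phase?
I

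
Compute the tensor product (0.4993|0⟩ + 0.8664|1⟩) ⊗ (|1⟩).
0.4993|01⟩ + 0.8664|11⟩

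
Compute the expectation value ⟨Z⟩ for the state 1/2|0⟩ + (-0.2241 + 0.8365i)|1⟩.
-0.5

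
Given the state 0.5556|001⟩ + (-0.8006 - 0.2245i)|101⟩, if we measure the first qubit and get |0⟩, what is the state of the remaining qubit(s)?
|01⟩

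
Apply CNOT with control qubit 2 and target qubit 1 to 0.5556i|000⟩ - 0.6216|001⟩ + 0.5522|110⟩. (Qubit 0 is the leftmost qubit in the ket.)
0.5556i|000⟩ - 0.6216|011⟩ + 0.5522|110⟩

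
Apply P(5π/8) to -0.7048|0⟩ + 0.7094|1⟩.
-0.7048|0⟩ + (-0.2715 + 0.6554i)|1⟩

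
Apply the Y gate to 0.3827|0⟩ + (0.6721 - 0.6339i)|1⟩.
(-0.6339 - 0.6721i)|0⟩ + 0.3827i|1⟩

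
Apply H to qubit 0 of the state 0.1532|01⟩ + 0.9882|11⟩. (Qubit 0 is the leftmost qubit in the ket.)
0.8071|01⟩ - 0.5904|11⟩

H on qubit 0 mixes each pair of kets that differ only in qubit 0: amplitudes (a, b) of (|…0…⟩, |…1…⟩) become ((a + b)/√2, (a − b)/√2). Kets absent from the input have amplitude 0.
(|01⟩, |11⟩): (a, b) = (0.1532, 0.9882) → (0.8071, -0.5904)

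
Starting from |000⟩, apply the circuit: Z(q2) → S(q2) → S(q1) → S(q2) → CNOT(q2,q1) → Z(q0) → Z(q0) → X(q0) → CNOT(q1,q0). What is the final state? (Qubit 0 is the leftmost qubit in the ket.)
|100⟩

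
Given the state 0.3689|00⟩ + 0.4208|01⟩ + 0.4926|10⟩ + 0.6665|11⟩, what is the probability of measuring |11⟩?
0.4442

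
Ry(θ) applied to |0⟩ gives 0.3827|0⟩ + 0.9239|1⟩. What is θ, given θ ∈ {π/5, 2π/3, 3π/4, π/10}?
3π/4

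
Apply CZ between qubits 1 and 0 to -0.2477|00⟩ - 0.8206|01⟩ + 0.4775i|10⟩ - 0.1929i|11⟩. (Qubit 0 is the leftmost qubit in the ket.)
-0.2477|00⟩ - 0.8206|01⟩ + 0.4775i|10⟩ + 0.1929i|11⟩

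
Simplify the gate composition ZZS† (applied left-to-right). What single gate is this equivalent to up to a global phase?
S†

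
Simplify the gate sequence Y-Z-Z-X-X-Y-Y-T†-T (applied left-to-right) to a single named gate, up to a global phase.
Y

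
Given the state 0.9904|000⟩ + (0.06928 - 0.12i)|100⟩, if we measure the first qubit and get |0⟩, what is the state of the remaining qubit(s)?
|00⟩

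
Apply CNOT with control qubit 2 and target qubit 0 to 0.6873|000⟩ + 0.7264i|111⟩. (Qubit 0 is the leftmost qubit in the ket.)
0.6873|000⟩ + 0.7264i|011⟩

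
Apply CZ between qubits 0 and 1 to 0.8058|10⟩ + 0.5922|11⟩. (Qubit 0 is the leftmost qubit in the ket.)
0.8058|10⟩ - 0.5922|11⟩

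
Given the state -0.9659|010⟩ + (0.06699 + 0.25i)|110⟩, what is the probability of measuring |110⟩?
0.06699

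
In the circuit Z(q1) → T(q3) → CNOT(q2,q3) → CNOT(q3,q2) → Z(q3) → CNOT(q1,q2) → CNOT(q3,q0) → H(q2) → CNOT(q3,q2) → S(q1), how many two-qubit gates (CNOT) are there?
5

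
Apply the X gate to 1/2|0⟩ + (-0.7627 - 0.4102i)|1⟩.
(-0.7627 - 0.4102i)|0⟩ + 1/2|1⟩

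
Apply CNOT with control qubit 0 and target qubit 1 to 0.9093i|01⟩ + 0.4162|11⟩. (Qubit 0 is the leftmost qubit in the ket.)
0.9093i|01⟩ + 0.4162|10⟩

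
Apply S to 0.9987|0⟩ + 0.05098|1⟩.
0.9987|0⟩ + 0.05098i|1⟩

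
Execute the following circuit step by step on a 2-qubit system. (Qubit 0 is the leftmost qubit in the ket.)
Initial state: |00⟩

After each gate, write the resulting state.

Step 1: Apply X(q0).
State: |10⟩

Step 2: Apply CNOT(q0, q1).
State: |11⟩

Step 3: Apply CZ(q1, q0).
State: -|11⟩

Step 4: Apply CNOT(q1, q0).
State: -|01⟩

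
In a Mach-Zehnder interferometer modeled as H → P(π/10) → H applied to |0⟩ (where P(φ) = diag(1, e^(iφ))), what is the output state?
(0.9755 + 0.1545i)|0⟩ + (0.02447 - 0.1545i)|1⟩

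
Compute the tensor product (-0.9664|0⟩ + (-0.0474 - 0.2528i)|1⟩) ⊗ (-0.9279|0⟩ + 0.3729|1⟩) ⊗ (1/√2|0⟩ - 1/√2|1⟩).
0.6341|000⟩ - 0.6341|001⟩ - 0.2548|010⟩ + 0.2548|011⟩ + (0.0311 + 0.1659i)|100⟩ + (-0.0311 - 0.1659i)|101⟩ + (-0.0125 - 0.06666i)|110⟩ + (0.0125 + 0.06666i)|111⟩

amp(|b₁b₂…⟩) = product of the factor amplitudes for bits b₁, b₂, …; only kets whose every factor amplitude is nonzero survive.
|000⟩: (-0.9664)(-0.9279)(1/√2) = 0.6341
|001⟩: (-0.9664)(-0.9279)(-1/√2) = -0.6341
|010⟩: (-0.9664)(0.3729)(1/√2) = -0.2548
|011⟩: (-0.9664)(0.3729)(-1/√2) = 0.2548
|100⟩: (-0.0474 - 0.2528i)(-0.9279)(1/√2) = (0.0311 + 0.1659i)
|101⟩: (-0.0474 - 0.2528i)(-0.9279)(-1/√2) = (-0.0311 - 0.1659i)
|110⟩: (-0.0474 - 0.2528i)(0.3729)(1/√2) = (-0.0125 - 0.06666i)
|111⟩: (-0.0474 - 0.2528i)(0.3729)(-1/√2) = (0.0125 + 0.06666i)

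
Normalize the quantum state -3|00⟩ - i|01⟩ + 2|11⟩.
-0.8018|00⟩ - 0.2673i|01⟩ + 0.5345|11⟩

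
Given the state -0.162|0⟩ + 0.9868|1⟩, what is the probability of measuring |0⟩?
0.02624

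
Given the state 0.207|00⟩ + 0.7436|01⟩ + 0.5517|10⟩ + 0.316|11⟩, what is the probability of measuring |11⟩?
0.09986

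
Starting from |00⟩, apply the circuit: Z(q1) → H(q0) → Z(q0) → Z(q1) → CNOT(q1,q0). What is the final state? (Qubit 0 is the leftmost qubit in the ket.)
1/√2|00⟩ - 1/√2|10⟩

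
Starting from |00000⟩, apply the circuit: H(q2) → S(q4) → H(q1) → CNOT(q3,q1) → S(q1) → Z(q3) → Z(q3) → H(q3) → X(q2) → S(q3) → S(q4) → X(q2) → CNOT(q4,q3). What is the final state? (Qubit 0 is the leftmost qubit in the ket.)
1/√8|00000⟩ + (1/√8)i|00010⟩ + 1/√8|00100⟩ + (1/√8)i|00110⟩ + (1/√8)i|01000⟩ - 1/√8|01010⟩ + (1/√8)i|01100⟩ - 1/√8|01110⟩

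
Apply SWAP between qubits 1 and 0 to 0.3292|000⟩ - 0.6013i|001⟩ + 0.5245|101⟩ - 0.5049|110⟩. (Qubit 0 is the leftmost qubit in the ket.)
0.3292|000⟩ - 0.6013i|001⟩ + 0.5245|011⟩ - 0.5049|110⟩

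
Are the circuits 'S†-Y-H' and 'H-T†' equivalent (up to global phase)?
No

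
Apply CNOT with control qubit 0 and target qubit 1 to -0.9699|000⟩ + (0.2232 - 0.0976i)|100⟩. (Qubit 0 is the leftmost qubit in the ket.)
-0.9699|000⟩ + (0.2232 - 0.0976i)|110⟩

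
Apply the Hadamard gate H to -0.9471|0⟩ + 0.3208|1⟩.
-0.4429|0⟩ - 0.8965|1⟩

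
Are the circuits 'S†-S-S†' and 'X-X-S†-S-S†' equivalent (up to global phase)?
Yes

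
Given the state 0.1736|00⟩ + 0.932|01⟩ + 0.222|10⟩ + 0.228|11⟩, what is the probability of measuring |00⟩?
0.03014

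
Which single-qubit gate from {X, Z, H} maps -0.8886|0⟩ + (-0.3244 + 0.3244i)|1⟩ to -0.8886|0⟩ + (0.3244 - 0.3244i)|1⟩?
Z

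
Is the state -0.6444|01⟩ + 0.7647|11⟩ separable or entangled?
Separable

Writing the state as a|00⟩ + b|01⟩ + c|10⟩ + d|11⟩, it is a product state iff ad − bc = 0.
Here (a, b, c, d) = (0, -0.6444, 0, 0.7647): ad − bc = (0)(0.7647) − (-0.6444)(0) = 0, so the state is separable.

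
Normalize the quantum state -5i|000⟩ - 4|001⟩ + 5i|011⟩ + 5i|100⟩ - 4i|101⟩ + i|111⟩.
-0.4811i|000⟩ - 0.3849|001⟩ + 0.4811i|011⟩ + 0.4811i|100⟩ - 0.3849i|101⟩ + 0.09623i|111⟩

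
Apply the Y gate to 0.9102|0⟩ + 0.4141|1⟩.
-0.4141i|0⟩ + 0.9102i|1⟩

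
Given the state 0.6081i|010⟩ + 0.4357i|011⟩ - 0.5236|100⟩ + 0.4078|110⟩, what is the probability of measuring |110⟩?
0.1663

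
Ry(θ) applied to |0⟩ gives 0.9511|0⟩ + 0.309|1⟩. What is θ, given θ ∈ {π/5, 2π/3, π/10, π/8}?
π/5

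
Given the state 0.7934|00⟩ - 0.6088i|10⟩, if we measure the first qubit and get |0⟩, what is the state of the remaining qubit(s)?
|0⟩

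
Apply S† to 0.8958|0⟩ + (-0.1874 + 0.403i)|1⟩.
0.8958|0⟩ + (0.403 + 0.1874i)|1⟩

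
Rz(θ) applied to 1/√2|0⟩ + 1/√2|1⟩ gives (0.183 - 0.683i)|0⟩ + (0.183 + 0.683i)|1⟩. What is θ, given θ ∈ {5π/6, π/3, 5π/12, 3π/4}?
5π/6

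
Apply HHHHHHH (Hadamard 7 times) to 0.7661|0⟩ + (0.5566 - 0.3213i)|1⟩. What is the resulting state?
(0.9353 - 0.2272i)|0⟩ + (0.1481 + 0.2272i)|1⟩

H² = I, so H^7 = H: a single Hadamard. With (a, b) = (0.7661, (0.5566 - 0.3213i)), H gives ((a + b)/√2, (a − b)/√2) = ((0.9353 - 0.2272i), (0.1481 + 0.2272i)).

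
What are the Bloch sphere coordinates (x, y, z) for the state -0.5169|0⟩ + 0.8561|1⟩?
(-0.885, 0, -0.4657)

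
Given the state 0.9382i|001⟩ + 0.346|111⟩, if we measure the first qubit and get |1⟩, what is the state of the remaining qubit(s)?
|11⟩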